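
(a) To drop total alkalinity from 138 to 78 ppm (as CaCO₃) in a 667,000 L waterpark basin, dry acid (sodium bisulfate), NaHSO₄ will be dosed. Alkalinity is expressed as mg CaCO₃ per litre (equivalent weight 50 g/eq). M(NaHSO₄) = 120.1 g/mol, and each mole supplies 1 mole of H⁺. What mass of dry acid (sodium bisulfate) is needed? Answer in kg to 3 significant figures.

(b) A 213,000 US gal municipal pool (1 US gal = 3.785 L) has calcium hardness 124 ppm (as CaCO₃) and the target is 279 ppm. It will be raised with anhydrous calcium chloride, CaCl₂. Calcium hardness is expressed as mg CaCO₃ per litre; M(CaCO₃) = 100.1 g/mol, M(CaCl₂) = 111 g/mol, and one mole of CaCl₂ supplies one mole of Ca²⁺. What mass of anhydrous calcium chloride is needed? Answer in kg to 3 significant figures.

(a) 96.1 kg; (b) 139 kg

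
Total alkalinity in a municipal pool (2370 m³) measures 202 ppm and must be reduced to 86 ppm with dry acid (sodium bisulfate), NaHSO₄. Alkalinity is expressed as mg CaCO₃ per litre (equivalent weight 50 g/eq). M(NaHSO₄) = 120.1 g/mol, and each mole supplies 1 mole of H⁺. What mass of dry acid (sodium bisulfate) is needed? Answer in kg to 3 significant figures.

660 kg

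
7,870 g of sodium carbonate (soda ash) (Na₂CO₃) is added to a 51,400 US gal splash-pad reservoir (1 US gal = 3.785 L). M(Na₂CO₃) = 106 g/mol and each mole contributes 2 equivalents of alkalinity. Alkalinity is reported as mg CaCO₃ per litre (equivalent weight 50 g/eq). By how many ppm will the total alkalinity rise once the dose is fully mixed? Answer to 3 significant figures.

Volume: 51,400 US gal × 3.785 L/gal = 194,549 L.
Moles of Na₂CO₃: 7,870 g ÷ 106 g/mol = 74.25 mol → 148.5 eq of alkalinity.
As CaCO₃: 148.5 eq × 50 g/eq = 7425 g.
Rise: 7425 g / 194,549 L × 1000 = 38.16 mg/L.

38.2 ppm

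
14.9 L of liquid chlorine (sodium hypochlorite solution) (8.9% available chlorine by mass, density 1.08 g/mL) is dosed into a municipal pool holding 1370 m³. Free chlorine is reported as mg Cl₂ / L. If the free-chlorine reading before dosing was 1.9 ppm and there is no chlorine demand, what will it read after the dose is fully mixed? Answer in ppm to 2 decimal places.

Volume: 1370 m³ = 1,370,000 L.
Mass of solution: 14.9 L × 1000 mL/L × 1.08 g/mL = 16,090 g.
Available chlorine delivered: 16,090 g × 0.089 = 1432 g as Cl₂.
Concentration rise: 1432 g / 1,370,000 L = 1.045 mg/L = 1.05 ppm.
Final FC: 1.9 + 1.05 = 2.95 ppm.

2.95 ppm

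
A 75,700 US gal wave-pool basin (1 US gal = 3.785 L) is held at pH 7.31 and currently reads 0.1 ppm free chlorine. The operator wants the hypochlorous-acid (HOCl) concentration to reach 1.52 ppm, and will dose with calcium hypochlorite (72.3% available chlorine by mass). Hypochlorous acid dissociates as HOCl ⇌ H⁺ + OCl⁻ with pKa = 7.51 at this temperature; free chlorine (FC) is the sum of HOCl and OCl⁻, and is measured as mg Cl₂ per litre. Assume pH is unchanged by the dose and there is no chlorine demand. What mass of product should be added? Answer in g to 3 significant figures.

943 g

Volume: 75,700 US gal × 3.785 L/gal = 286,524 L.
[OCl⁻]/[HOCl] = 10^(pH − pKa) = 10^(7.31 − 7.51) = 0.631; fraction as HOCl = 1/(1 + 0.631) = 0.6131.
Free chlorine required for 1.52 ppm HOCl: 1.52 / 0.6131 = 2.479 ppm.
FC to add: 2.479 − 0.1 = 2.379 mg/L as Cl₂.
Cl₂ equivalent: 2.379 mg/L × 286,524 L = 681.7 g.
Product at 72.3% available Cl: 681.7 / 0.723 = 942.8 g.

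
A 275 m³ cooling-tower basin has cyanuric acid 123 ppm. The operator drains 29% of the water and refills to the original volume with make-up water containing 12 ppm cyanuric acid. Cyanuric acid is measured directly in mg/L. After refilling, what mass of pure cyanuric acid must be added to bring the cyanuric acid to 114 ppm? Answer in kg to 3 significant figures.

6.38 kg

Volume: 275 m³ = 275,000 L.
After draining 29% and refilling: 123 × 0.71 + 12 × 0.29 = 90.81 ppm.
Deficit to target: 114 − 90.81 = 23.19 mg/L.
Mass: 23.19 mg/L × 275,000 L = 6377 g cyanuric acid.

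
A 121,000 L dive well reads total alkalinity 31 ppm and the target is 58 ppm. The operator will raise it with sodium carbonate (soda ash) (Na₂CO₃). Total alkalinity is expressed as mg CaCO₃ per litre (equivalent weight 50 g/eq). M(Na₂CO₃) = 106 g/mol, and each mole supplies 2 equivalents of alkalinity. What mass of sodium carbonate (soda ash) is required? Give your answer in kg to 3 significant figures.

3.46 kg

Alkalinity to add: (58 − 31) = 27 mg/L as CaCO₃ × 121,000 L = 3267 g as CaCO₃.
Equivalents: 3267 g ÷ 50 g/eq = 65.34 eq.
Each mole of Na₂CO₃ supplies 2 eq, so 65.34 / 2 = 32.67 mol.
Mass: 32.67 mol × 106 g/mol = 3463 g.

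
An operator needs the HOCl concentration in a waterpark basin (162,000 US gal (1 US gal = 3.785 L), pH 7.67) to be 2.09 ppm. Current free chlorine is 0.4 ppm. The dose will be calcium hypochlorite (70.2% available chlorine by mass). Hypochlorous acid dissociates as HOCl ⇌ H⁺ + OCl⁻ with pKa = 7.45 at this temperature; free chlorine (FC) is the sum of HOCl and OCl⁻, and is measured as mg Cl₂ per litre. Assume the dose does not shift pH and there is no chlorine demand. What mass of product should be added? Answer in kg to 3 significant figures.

4.51 kg

Volume: 162,000 US gal × 3.785 L/gal = 613,170 L.
[OCl⁻]/[HOCl] = 10^(pH − pKa) = 10^(7.67 − 7.45) = 1.66; fraction as HOCl = 1/(1 + 1.66) = 0.376.
Free chlorine required for 2.09 ppm HOCl: 2.09 / 0.376 = 5.559 ppm.
FC to add: 5.559 − 0.4 = 5.159 mg/L as Cl₂.
Cl₂ equivalent: 5.159 mg/L × 613,170 L = 3163 g.
Product at 70.2% available Cl: 3163 / 0.702 = 4506 g.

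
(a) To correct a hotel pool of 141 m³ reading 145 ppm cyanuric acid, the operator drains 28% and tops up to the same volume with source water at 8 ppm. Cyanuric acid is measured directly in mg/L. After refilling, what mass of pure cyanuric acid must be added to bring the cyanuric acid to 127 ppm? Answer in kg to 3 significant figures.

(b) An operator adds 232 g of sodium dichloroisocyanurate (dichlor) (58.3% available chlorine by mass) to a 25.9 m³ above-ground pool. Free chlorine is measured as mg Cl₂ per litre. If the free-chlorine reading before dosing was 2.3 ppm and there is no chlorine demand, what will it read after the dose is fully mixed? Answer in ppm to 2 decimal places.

(a) Volume: 141 m³ = 141,000 L.
(a) After draining 28% and refilling: 145 × 0.72 + 8 × 0.28 = 106.64 ppm.
(a) Deficit to target: 127 − 106.64 = 20.36 mg/L.
(a) Mass: 20.36 mg/L × 141,000 L = 2871 g cyanuric acid.

(b) Volume: 25.9 m³ = 25,900 L.
(b) Available chlorine delivered: 232 g × 0.583 = 135.3 g as Cl₂.
(b) Concentration rise: 135.3 g / 25,900 L = 5.222 mg/L = 5.22 ppm.
(b) Final FC: 2.3 + 5.22 = 7.52 ppm.

(a) 2.87 kg; (b) 7.52 ppm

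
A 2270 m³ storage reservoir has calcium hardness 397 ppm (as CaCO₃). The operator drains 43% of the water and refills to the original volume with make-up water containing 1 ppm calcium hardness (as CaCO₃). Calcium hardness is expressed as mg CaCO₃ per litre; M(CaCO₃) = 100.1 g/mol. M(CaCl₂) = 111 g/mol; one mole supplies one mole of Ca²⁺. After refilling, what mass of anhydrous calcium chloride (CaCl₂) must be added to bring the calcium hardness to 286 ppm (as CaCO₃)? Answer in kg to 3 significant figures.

149 kg

Volume: 2270 m³ = 2,270,000 L.
After draining 43% and refilling: 397 × 0.57 + 1 × 0.43 = 226.72 ppm.
Deficit to target: 286 − 226.72 = 59.28 mg/L.
As CaCO₃: 59.28 mg/L × 2,270,000 L = 134,600 g; ÷ 100.1 = 1344 mol Ca²⁺.
Mass: 1344 × 111 = 149,200 g.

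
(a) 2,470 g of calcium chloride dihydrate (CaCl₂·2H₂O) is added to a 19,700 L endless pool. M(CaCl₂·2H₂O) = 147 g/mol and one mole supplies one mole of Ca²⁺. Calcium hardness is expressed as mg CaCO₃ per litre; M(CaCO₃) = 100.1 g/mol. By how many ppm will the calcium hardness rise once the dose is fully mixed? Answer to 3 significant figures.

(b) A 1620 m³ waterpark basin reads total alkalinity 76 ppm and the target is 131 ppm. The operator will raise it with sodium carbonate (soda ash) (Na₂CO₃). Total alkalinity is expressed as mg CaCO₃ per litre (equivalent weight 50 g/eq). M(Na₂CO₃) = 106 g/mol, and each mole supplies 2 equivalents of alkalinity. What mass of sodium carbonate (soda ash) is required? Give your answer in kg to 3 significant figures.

(a) Moles of Ca²⁺: 2,470 g ÷ 147 g/mol = 16.8 mol.
(a) As CaCO₃: 16.8 mol × 100.1 g/mol = 1682 g.
(a) Rise: 1682 g / 19,700 L × 1000 = 85.38 mg/L.

(b) Volume: 1620 m³ = 1,620,000 L.
(b) Alkalinity to add: (131 − 76) = 55 mg/L as CaCO₃ × 1,620,000 L = 89,100 g as CaCO₃.
(b) Equivalents: 89,100 g ÷ 50 g/eq = 1782 eq.
(b) Each mole of Na₂CO₃ supplies 2 eq, so 1782 / 2 = 891 mol.
(b) Mass: 891 mol × 106 g/mol = 94,450 g.

(a) 85.4 ppm; (b) 94.4 kg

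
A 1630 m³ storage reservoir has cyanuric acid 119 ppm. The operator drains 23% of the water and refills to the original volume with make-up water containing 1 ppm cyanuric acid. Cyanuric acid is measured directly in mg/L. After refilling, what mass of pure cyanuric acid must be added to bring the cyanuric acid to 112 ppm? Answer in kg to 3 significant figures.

32.8 kg

Volume: 1630 m³ = 1,630,000 L.
After draining 23% and refilling: 119 × 0.77 + 1 × 0.23 = 91.86 ppm.
Deficit to target: 112 − 91.86 = 20.14 mg/L.
Mass: 20.14 mg/L × 1,630,000 L = 32,830 g cyanuric acid.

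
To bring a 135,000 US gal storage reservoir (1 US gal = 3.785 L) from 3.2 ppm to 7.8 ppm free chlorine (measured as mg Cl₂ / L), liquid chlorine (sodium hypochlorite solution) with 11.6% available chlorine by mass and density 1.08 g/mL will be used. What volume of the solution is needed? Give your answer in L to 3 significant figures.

18.8 L

Volume: 135,000 US gal × 3.785 L/gal = 510,975 L.
Chlorine deficit: 7.8 − 3.2 = 4.6 ppm = 4.6 mg/L as Cl₂.
Cl₂ equivalent needed: 4.6 mg/L × 510,975 L = 2,350,000 mg = 2350 g.
Product at 11.6% available chlorine: 2350 / 0.116 = 20,260 g.
Volume at density 1.08 g/mL: 20,260 g ÷ 1.08 g/mL = 18,760 mL.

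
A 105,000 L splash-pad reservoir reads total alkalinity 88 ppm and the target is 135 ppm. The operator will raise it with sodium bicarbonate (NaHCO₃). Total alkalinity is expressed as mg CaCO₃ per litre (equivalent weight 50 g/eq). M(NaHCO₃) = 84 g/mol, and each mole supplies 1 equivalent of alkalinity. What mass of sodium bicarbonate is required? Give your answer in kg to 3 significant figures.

8.29 kg

Alkalinity to add: (135 − 88) = 47 mg/L as CaCO₃ × 105,000 L = 4935 g as CaCO₃.
Equivalents: 4935 g ÷ 50 g/eq = 98.7 eq.
NaHCO₃ supplies 1 eq per mole → 98.7 mol.
Mass: 98.7 mol × 84 g/mol = 8291 g.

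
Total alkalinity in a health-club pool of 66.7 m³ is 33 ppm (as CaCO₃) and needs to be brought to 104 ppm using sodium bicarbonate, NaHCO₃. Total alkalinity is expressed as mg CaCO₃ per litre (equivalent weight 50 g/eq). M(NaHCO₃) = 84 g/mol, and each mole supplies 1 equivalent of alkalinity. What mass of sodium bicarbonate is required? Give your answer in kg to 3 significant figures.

Volume: 66.7 m³ = 66,700 L.
Alkalinity to add: (104 − 33) = 71 mg/L as CaCO₃ × 66,700 L = 4736 g as CaCO₃.
Equivalents: 4736 g ÷ 50 g/eq = 94.71 eq.
NaHCO₃ supplies 1 eq per mole → 94.71 mol.
Mass: 94.71 mol × 84 g/mol = 7956 g.

7.96 kg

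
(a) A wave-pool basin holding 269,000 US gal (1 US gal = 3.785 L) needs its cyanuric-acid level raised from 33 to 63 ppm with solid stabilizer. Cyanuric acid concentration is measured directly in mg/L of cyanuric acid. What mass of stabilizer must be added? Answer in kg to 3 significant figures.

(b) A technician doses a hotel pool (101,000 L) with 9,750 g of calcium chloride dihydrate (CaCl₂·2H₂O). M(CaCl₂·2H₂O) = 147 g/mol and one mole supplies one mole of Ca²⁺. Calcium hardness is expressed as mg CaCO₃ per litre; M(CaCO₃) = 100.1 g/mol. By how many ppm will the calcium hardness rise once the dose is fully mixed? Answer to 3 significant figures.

(a) Volume: 269,000 US gal × 3.785 L/gal = 1,018,165 L.
(a) CYA to add: (63 − 33) = 30 mg/L × 1,018,165 L = 30,540 g cyanuric acid.

(b) Moles of Ca²⁺: 9,750 g ÷ 147 g/mol = 66.33 mol.
(b) As CaCO₃: 66.33 mol × 100.1 g/mol = 6639 g.
(b) Rise: 6639 g / 101,000 L × 1000 = 65.74 mg/L.

(a) 30.5 kg; (b) 65.7 ppm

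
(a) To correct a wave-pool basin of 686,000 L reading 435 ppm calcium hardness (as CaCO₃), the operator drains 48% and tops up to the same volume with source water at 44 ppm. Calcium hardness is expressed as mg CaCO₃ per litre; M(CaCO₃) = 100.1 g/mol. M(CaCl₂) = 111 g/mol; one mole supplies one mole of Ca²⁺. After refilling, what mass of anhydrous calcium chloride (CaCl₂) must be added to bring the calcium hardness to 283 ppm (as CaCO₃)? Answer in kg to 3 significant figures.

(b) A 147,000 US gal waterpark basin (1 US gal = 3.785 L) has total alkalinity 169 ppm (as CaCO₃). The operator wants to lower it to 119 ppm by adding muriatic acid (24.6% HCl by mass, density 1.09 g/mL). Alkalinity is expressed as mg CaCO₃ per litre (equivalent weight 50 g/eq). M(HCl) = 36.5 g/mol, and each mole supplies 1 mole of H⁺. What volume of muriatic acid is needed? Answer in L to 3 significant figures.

(a) 27.1 kg; (b) 75.7 L

(a) After draining 48% and refilling: 435 × 0.52 + 44 × 0.48 = 247.32 ppm.
(a) Deficit to target: 283 − 247.32 = 35.68 mg/L.
(a) As CaCO₃: 35.68 mg/L × 686,000 L = 24,480 g; ÷ 100.1 = 244.5 mol Ca²⁺.
(a) Mass: 244.5 × 111 = 27,140 g.

(b) Volume: 147,000 US gal × 3.785 L/gal = 556,395 L.
(b) Alkalinity to neutralize: (169 − 119) = 50 mg/L as CaCO₃ × 556,395 L = 27,820 g as CaCO₃.
(b) Equivalents of H⁺ required: 27,820 ÷ 50 g/eq = 556.4 eq = 556.4 mol HCl.
(b) Mass of HCl: 556.4 × 36.5 = 20,310 g.
(b) Mass of 24.6% solution: 20,310 / 0.246 = 82,550 g.
(b) Volume: 82,550 g ÷ 1.09 g/mL = 75,740 mL.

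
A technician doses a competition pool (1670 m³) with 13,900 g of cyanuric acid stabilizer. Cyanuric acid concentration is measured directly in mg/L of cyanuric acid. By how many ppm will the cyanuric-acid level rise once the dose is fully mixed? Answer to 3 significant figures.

8.32 ppm

Volume: 1670 m³ = 1,670,000 L.
Rise: 13,900 g / 1,670,000 L × 1000 = 8.323 mg/L.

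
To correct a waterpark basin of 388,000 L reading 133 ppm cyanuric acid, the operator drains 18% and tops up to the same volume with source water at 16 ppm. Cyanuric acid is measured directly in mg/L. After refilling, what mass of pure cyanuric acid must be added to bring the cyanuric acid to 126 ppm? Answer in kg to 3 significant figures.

5.46 kg

After draining 18% and refilling: 133 × 0.82 + 16 × 0.18 = 111.94 ppm.
Deficit to target: 126 − 111.94 = 14.06 mg/L.
Mass: 14.06 mg/L × 388,000 L = 5455 g cyanuric acid.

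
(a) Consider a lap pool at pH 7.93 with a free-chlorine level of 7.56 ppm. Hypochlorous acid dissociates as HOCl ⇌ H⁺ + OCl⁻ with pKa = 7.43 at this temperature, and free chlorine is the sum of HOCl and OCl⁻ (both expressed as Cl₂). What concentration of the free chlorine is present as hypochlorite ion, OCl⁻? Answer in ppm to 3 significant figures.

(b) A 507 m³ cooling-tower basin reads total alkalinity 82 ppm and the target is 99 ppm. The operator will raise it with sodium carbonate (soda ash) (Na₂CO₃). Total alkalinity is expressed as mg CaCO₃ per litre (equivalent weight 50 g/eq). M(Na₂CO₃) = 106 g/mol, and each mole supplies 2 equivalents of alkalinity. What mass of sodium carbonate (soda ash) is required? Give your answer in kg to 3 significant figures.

(a) 5.74 ppm; (b) 9.14 kg

(a) [OCl⁻]/[HOCl] = 10^(pH − pKa) = 10^(7.93 − 7.43) = 10^0.50 = 3.162.
(a) Fraction as HOCl = 1 / (1 + 3.162) = 0.2403.
(a) OCl⁻ = (1 − 0.2403) × 7.56 ppm = 5.744 ppm.

(b) Volume: 507 m³ = 507,000 L.
(b) Alkalinity to add: (99 − 82) = 17 mg/L as CaCO₃ × 507,000 L = 8619 g as CaCO₃.
(b) Equivalents: 8619 g ÷ 50 g/eq = 172.4 eq.
(b) Each mole of Na₂CO₃ supplies 2 eq, so 172.4 / 2 = 86.19 mol.
(b) Mass: 86.19 mol × 106 g/mol = 9136 g.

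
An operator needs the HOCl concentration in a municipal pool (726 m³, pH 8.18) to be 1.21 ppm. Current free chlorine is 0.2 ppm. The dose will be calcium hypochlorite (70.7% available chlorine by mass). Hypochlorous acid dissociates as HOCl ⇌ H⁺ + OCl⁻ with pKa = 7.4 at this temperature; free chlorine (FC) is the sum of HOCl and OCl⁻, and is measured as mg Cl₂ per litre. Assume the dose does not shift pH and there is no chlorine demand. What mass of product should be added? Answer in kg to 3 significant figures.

Volume: 726 m³ = 726,000 L.
[OCl⁻]/[HOCl] = 10^(pH − pKa) = 10^(8.18 − 7.4) = 6.026; fraction as HOCl = 1/(1 + 6.026) = 0.1423.
Free chlorine required for 1.21 ppm HOCl: 1.21 / 0.1423 = 8.501 ppm.
FC to add: 8.501 − 0.2 = 8.301 mg/L as Cl₂.
Cl₂ equivalent: 8.301 mg/L × 726,000 L = 6027 g.
Product at 70.7% available Cl: 6027 / 0.707 = 8524 g.

8.52 kg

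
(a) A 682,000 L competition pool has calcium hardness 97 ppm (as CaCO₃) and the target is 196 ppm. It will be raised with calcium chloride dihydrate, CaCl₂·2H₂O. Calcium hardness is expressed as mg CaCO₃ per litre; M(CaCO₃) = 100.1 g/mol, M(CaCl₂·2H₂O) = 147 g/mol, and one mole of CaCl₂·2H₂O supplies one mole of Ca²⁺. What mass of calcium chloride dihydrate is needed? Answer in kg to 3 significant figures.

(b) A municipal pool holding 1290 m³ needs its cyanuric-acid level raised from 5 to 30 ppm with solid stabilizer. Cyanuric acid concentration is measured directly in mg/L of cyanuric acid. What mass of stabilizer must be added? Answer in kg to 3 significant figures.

(a) 99.2 kg; (b) 32.2 kg

(a) Hardness to add: (196 − 97) = 99 mg/L as CaCO₃ × 682,000 L = 67,520 g as CaCO₃.
(a) Moles of Ca²⁺ (1 mol Ca²⁺ ≡ 1 mol CaCO₃): 67,520 / 100.1 g/mol = 674.5 mol.
(a) Mass of CaCl₂·2H₂O: 674.5 × 147 = 99,150 g.

(b) Volume: 1290 m³ = 1,290,000 L.
(b) CYA to add: (30 − 5) = 25 mg/L × 1,290,000 L = 32,250 g cyanuric acid.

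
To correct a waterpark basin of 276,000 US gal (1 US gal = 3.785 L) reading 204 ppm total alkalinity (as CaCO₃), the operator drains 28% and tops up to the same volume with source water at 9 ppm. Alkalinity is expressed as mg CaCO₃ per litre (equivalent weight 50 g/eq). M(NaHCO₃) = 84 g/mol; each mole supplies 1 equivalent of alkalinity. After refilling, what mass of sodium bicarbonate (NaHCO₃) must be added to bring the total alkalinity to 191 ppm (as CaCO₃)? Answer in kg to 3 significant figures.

73.0 kg

Volume: 276,000 US gal × 3.785 L/gal = 1,044,660 L.
After draining 28% and refilling: 204 × 0.72 + 9 × 0.28 = 149.4 ppm.
Deficit to target: 191 − 149.4 = 41.6 mg/L.
As CaCO₃: 41.6 mg/L × 1,044,660 L = 43,460 g; ÷ 50 g/eq ÷ 1 = 869.2 mol NaHCO₃.
Mass: 869.2 × 84 = 73,010 g.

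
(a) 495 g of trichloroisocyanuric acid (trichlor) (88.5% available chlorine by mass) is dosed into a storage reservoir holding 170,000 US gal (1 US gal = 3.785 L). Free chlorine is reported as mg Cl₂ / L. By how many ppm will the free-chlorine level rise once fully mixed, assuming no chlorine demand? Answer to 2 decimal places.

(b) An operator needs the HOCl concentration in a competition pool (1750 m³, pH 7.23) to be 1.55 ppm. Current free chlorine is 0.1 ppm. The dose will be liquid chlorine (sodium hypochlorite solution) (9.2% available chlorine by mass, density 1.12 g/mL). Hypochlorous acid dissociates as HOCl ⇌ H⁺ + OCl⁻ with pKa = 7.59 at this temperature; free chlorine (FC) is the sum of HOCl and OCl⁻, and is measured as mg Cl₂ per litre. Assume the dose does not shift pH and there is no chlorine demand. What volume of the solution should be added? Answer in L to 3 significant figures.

(a) 0.68 ppm; (b) 36.1 L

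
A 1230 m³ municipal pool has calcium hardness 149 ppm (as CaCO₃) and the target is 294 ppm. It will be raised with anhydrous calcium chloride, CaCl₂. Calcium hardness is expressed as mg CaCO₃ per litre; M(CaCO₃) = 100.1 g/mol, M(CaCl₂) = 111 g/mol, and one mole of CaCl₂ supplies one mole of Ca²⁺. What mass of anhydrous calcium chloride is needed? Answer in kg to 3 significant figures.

Volume: 1230 m³ = 1,230,000 L.
Hardness to add: (294 − 149) = 145 mg/L as CaCO₃ × 1,230,000 L = 178,400 g as CaCO₃.
Moles of Ca²⁺ (1 mol Ca²⁺ ≡ 1 mol CaCO₃): 178,400 / 100.1 g/mol = 1782 mol.
Mass of CaCl₂: 1782 × 111 = 197,800 g.

198 kg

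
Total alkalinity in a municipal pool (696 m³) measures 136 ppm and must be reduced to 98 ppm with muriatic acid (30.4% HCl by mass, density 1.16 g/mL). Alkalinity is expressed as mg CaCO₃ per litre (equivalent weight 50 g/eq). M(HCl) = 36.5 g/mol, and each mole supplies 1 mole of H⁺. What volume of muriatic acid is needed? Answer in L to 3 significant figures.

Volume: 696 m³ = 696,000 L.
Alkalinity to neutralize: (136 − 98) = 38 mg/L as CaCO₃ × 696,000 L = 26,450 g as CaCO₃.
Equivalents of H⁺ required: 26,450 ÷ 50 g/eq = 529 eq = 529 mol HCl.
Mass of HCl: 529 × 36.5 = 19,310 g.
Mass of 30.4% solution: 19,310 / 0.304 = 63,510 g.
Volume: 63,510 g ÷ 1.16 g/mL = 54,750 mL.

54.8 L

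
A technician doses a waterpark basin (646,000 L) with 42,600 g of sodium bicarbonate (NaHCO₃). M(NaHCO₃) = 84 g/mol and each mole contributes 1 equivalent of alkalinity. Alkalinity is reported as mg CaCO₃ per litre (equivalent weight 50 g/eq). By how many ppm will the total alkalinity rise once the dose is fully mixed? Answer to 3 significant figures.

Moles of NaHCO₃: 42,600 g ÷ 84 g/mol = 507.1 mol → 507.1 eq of alkalinity.
As CaCO₃: 507.1 eq × 50 g/eq = 25,360 g.
Rise: 25,360 g / 646,000 L × 1000 = 39.25 mg/L.

39.3 ppm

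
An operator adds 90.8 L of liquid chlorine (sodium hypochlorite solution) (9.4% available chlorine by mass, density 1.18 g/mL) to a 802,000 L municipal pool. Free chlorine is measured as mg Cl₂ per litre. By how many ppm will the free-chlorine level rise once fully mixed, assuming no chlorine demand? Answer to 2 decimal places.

12.56 ppm

Mass of solution: 90.8 L × 1000 mL/L × 1.18 g/mL = 107,100 g.
Available chlorine delivered: 107,100 g × 0.094 = 10,070 g as Cl₂.
Concentration rise: 10,070 g / 802,000 L = 12.56 mg/L = 12.56 ppm.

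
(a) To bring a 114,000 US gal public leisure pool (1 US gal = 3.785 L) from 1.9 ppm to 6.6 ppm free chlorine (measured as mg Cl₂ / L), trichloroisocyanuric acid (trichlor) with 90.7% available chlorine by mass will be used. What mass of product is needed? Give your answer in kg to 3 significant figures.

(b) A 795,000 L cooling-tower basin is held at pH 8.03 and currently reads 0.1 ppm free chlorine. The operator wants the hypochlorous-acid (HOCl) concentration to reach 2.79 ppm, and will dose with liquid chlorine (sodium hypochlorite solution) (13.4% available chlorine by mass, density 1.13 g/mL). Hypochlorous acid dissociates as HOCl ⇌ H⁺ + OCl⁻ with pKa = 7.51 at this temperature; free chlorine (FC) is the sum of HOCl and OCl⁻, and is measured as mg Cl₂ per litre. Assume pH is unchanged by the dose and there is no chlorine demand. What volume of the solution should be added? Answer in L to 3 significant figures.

(a) 2.24 kg; (b) 62.6 L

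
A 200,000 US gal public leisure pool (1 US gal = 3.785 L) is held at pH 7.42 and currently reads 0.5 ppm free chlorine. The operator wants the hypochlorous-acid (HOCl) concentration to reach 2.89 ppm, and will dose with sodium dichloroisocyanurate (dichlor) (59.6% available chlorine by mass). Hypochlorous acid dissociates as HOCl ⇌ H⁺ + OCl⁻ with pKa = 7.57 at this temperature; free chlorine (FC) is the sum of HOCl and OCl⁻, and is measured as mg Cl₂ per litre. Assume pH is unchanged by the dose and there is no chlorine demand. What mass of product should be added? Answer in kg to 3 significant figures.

5.63 kg

Volume: 200,000 US gal × 3.785 L/gal = 757,000 L.
[OCl⁻]/[HOCl] = 10^(pH − pKa) = 10^(7.42 − 7.57) = 0.7079; fraction as HOCl = 1/(1 + 0.7079) = 0.5855.
Free chlorine required for 2.89 ppm HOCl: 2.89 / 0.5855 = 4.936 ppm.
FC to add: 4.936 − 0.5 = 4.436 mg/L as Cl₂.
Cl₂ equivalent: 4.436 mg/L × 757,000 L = 3358 g.
Product at 59.6% available Cl: 3358 / 0.596 = 5634 g.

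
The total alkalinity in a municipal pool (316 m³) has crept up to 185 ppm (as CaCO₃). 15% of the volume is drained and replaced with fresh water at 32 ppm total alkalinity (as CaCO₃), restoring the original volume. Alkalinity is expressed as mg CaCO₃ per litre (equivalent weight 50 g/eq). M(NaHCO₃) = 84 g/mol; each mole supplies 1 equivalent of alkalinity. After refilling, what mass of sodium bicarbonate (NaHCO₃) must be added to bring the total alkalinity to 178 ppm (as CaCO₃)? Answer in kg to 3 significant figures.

Volume: 316 m³ = 316,000 L.
After draining 15% and refilling: 185 × 0.85 + 32 × 0.15 = 162.05 ppm.
Deficit to target: 178 − 162.05 = 15.95 mg/L.
As CaCO₃: 15.95 mg/L × 316,000 L = 5040 g; ÷ 50 g/eq ÷ 1 = 100.8 mol NaHCO₃.
Mass: 100.8 × 84 = 8468 g.

8.47 kg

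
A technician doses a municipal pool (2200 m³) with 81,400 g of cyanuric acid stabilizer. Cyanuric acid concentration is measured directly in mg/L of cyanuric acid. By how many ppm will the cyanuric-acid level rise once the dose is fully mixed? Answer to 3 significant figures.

Volume: 2200 m³ = 2,200,000 L.
Rise: 81,400 g / 2,200,000 L × 1000 = 37 mg/L.

37.0 ppm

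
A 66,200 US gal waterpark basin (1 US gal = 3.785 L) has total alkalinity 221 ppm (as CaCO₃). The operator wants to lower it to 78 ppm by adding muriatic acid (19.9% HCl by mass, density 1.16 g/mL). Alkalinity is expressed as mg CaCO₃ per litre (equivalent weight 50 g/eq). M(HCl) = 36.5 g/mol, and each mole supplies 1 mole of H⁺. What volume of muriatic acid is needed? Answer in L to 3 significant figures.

Volume: 66,200 US gal × 3.785 L/gal = 250,567 L.
Alkalinity to neutralize: (221 − 78) = 143 mg/L as CaCO₃ × 250,567 L = 35,830 g as CaCO₃.
Equivalents of H⁺ required: 35,830 ÷ 50 g/eq = 716.6 eq = 716.6 mol HCl.
Mass of HCl: 716.6 × 36.5 = 26,160 g.
Mass of 19.9% solution: 26,160 / 0.199 = 131,400 g.
Volume: 131,400 g ÷ 1.16 g/mL = 113,300 mL.

113 L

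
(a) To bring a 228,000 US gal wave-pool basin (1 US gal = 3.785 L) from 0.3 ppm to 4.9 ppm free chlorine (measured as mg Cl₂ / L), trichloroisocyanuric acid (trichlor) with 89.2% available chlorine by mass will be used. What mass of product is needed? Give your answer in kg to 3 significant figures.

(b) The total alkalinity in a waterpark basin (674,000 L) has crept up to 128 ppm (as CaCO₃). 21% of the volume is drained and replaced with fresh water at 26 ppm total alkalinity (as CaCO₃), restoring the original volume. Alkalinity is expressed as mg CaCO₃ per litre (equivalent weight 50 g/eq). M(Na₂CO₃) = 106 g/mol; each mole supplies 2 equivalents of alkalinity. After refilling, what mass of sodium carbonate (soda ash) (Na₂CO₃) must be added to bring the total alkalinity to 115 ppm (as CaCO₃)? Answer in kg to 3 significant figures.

(a) Volume: 228,000 US gal × 3.785 L/gal = 862,980 L.
(a) Chlorine deficit: 4.9 − 0.3 = 4.6 ppm = 4.6 mg/L as Cl₂.
(a) Cl₂ equivalent needed: 4.6 mg/L × 862,980 L = 3,970,000 mg = 3970 g.
(a) Product at 89.2% available chlorine: 3970 / 0.892 = 4450 g.

(b) After draining 21% and refilling: 128 × 0.79 + 26 × 0.21 = 106.58 ppm.
(b) Deficit to target: 115 − 106.58 = 8.42 mg/L.
(b) As CaCO₃: 8.42 mg/L × 674,000 L = 5675 g; ÷ 50 g/eq ÷ 2 = 56.75 mol Na₂CO₃.
(b) Mass: 56.75 × 106 = 6016 g.

(a) 4.45 kg; (b) 6.02 kg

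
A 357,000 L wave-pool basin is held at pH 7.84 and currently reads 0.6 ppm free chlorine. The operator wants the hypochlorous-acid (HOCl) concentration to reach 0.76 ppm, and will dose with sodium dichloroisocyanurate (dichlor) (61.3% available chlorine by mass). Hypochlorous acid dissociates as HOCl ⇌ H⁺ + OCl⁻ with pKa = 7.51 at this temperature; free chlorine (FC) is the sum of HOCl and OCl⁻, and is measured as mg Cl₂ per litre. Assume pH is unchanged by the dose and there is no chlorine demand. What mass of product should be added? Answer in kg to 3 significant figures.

1.04 kg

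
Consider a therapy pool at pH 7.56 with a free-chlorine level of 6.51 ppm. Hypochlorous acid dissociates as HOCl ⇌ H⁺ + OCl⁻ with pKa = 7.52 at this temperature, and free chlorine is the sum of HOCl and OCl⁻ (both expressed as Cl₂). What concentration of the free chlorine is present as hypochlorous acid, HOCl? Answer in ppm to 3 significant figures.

[OCl⁻]/[HOCl] = 10^(pH − pKa) = 10^(7.56 − 7.52) = 10^0.04 = 1.096.
Fraction as HOCl = 1 / (1 + 1.096) = 0.477.
HOCl = 0.477 × 6.51 ppm = 3.105 ppm.

3.11 ppm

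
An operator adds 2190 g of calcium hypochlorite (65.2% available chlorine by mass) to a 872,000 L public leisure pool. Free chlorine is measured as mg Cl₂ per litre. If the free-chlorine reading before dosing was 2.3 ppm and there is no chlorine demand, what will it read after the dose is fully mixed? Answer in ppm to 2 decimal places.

Available chlorine delivered: 2190 g × 0.652 = 1428 g as Cl₂.
Concentration rise: 1428 g / 872,000 L = 1.637 mg/L = 1.64 ppm.
Final FC: 2.3 + 1.64 = 3.94 ppm.

3.94 ppm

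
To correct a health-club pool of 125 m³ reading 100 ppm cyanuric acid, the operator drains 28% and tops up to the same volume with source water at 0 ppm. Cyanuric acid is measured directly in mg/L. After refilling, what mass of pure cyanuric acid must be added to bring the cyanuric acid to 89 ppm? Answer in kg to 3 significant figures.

Volume: 125 m³ = 125,000 L.
After draining 28% and refilling: 100 × 0.72 + 0 × 0.28 = 72 ppm.
Deficit to target: 89 − 72 = 17 mg/L.
Mass: 17 mg/L × 125,000 L = 2125 g cyanuric acid.

2.12 kg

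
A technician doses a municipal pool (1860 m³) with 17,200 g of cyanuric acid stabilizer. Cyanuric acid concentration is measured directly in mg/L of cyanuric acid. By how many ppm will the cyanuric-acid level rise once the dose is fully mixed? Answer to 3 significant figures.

Volume: 1860 m³ = 1,860,000 L.
Rise: 17,200 g / 1,860,000 L × 1000 = 9.247 mg/L.

9.25 ppm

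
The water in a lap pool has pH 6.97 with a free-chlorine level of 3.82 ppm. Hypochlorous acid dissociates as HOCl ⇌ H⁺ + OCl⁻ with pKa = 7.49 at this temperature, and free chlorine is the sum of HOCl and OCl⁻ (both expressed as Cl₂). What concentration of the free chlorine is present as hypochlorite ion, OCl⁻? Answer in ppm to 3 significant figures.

[OCl⁻]/[HOCl] = 10^(pH − pKa) = 10^(6.97 − 7.49) = 10^-0.52 = 0.302.
Fraction as HOCl = 1 / (1 + 0.302) = 0.7681.
OCl⁻ = (1 − 0.7681) × 3.82 ppm = 0.886 ppm.

0.886 ppm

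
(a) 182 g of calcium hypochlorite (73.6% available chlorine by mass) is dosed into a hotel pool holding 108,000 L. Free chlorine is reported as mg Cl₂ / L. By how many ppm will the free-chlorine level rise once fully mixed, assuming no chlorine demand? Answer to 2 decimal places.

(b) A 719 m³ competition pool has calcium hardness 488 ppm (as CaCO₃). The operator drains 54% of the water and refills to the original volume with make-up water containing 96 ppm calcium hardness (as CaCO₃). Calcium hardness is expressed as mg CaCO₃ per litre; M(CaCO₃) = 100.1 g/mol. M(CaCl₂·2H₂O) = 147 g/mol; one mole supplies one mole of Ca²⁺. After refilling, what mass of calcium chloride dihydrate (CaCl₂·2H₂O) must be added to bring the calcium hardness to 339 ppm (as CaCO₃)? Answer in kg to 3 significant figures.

(a) 1.24 ppm; (b) 66.2 kg

(a) Available chlorine delivered: 182 g × 0.736 = 134 g as Cl₂.
(a) Concentration rise: 134 g / 108,000 L = 1.24 mg/L = 1.24 ppm.

(b) Volume: 719 m³ = 719,000 L.
(b) After draining 54% and refilling: 488 × 0.46 + 96 × 0.54 = 276.32 ppm.
(b) Deficit to target: 339 − 276.32 = 62.68 mg/L.
(b) As CaCO₃: 62.68 mg/L × 719,000 L = 45,070 g; ÷ 100.1 = 450.2 mol Ca²⁺.
(b) Mass: 450.2 × 147 = 66,180 g.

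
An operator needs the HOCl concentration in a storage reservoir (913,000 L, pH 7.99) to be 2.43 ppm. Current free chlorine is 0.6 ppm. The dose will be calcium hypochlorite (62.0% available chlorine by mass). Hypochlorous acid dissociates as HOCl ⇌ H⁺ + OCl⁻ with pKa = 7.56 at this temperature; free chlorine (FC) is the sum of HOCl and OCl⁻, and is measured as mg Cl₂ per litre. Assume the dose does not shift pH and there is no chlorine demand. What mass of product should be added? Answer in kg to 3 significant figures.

[OCl⁻]/[HOCl] = 10^(pH − pKa) = 10^(7.99 − 7.56) = 2.692; fraction as HOCl = 1/(1 + 2.692) = 0.2709.
Free chlorine required for 2.43 ppm HOCl: 2.43 / 0.2709 = 8.97 ppm.
FC to add: 8.97 − 0.6 = 8.37 mg/L as Cl₂.
Cl₂ equivalent: 8.37 mg/L × 913,000 L = 7642 g.
Product at 62.0% available Cl: 7642 / 0.62 = 12,330 g.

12.3 kg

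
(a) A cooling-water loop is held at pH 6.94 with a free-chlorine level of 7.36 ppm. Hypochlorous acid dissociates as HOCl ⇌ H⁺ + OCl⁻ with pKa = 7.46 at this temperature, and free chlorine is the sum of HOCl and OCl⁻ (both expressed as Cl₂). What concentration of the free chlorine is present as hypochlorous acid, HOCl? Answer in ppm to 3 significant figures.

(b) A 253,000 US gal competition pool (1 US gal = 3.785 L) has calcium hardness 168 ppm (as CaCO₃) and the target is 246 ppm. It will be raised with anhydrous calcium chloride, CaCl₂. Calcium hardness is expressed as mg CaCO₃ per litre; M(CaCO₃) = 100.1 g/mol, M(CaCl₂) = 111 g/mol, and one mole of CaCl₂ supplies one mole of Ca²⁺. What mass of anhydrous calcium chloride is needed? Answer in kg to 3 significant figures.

(a) [OCl⁻]/[HOCl] = 10^(pH − pKa) = 10^(6.94 − 7.46) = 10^-0.52 = 0.302.
(a) Fraction as HOCl = 1 / (1 + 0.302) = 0.7681.
(a) HOCl = 0.7681 × 7.36 ppm = 5.653 ppm.

(b) Volume: 253,000 US gal × 3.785 L/gal = 957,605 L.
(b) Hardness to add: (246 − 168) = 78 mg/L as CaCO₃ × 957,605 L = 74,690 g as CaCO₃.
(b) Moles of Ca²⁺ (1 mol Ca²⁺ ≡ 1 mol CaCO₃): 74,690 / 100.1 g/mol = 746.2 mol.
(b) Mass of CaCl₂: 746.2 × 111 = 82,830 g.

(a) 5.65 ppm; (b) 82.8 kg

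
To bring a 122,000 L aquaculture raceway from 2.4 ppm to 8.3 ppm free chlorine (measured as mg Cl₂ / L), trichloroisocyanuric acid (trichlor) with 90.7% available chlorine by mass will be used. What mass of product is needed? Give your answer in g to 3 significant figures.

794 g

Chlorine deficit: 8.3 − 2.4 = 5.9 ppm = 5.9 mg/L as Cl₂.
Cl₂ equivalent needed: 5.9 mg/L × 122,000 L = 719,800 mg = 719.8 g.
Product at 90.7% available chlorine: 719.8 / 0.907 = 793.6 g.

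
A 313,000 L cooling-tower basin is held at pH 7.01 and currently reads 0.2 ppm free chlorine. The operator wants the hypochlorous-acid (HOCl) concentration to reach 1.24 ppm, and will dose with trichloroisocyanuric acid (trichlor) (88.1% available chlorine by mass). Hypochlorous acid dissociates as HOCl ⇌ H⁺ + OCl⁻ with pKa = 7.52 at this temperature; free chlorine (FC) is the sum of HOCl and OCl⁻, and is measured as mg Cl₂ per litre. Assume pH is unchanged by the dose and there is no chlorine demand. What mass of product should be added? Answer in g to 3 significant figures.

506 g

[OCl⁻]/[HOCl] = 10^(pH − pKa) = 10^(7.01 − 7.52) = 0.309; fraction as HOCl = 1/(1 + 0.309) = 0.7639.
Free chlorine required for 1.24 ppm HOCl: 1.24 / 0.7639 = 1.623 ppm.
FC to add: 1.623 − 0.2 = 1.423 mg/L as Cl₂.
Cl₂ equivalent: 1.423 mg/L × 313,000 L = 445.5 g.
Product at 88.1% available Cl: 445.5 / 0.881 = 505.6 g.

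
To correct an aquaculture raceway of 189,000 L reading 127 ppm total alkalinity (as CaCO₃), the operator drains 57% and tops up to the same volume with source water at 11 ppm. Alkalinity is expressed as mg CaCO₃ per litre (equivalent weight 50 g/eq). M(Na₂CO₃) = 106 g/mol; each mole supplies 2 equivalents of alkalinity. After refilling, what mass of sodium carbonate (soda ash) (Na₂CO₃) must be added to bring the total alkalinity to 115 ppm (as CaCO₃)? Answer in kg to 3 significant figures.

10.8 kg

After draining 57% and refilling: 127 × 0.43 + 11 × 0.57 = 60.88 ppm.
Deficit to target: 115 − 60.88 = 54.12 mg/L.
As CaCO₃: 54.12 mg/L × 189,000 L = 10,230 g; ÷ 50 g/eq ÷ 2 = 102.3 mol Na₂CO₃.
Mass: 102.3 × 106 = 10,840 g.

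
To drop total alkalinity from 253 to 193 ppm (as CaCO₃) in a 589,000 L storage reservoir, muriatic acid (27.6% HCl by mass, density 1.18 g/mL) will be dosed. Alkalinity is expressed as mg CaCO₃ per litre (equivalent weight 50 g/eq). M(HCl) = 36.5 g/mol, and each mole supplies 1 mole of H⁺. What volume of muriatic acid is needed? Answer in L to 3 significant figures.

Alkalinity to neutralize: (253 − 193) = 60 mg/L as CaCO₃ × 589,000 L = 35,340 g as CaCO₃.
Equivalents of H⁺ required: 35,340 ÷ 50 g/eq = 706.8 eq = 706.8 mol HCl.
Mass of HCl: 706.8 × 36.5 = 25,800 g.
Mass of 27.6% solution: 25,800 / 0.276 = 93,470 g.
Volume: 93,470 g ÷ 1.18 g/mL = 79,210 mL.

79.2 L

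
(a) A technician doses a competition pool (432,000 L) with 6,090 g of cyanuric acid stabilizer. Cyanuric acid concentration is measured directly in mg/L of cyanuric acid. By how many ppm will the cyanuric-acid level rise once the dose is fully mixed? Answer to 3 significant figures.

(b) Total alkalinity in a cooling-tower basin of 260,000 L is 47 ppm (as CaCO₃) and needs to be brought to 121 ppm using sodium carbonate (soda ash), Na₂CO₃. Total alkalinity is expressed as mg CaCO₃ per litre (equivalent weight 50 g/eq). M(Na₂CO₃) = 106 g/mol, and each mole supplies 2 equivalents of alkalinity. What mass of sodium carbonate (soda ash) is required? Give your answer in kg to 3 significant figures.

(a) Rise: 6,090 g / 432,000 L × 1000 = 14.1 mg/L.

(b) Alkalinity to add: (121 − 47) = 74 mg/L as CaCO₃ × 260,000 L = 19,240 g as CaCO₃.
(b) Equivalents: 19,240 g ÷ 50 g/eq = 384.8 eq.
(b) Each mole of Na₂CO₃ supplies 2 eq, so 384.8 / 2 = 192.4 mol.
(b) Mass: 192.4 mol × 106 g/mol = 20,390 g.

(a) 14.1 ppm; (b) 20.4 kg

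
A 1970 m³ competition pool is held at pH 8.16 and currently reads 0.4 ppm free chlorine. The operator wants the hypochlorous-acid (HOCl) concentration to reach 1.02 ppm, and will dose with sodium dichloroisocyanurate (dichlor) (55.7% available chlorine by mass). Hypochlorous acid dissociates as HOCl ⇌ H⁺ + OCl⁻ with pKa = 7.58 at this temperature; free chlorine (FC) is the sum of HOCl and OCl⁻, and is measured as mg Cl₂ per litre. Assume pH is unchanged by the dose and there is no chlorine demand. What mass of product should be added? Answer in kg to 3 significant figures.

15.9 kg

Volume: 1970 m³ = 1,970,000 L.
[OCl⁻]/[HOCl] = 10^(pH − pKa) = 10^(8.16 − 7.58) = 3.802; fraction as HOCl = 1/(1 + 3.802) = 0.2083.
Free chlorine required for 1.02 ppm HOCl: 1.02 / 0.2083 = 4.898 ppm.
FC to add: 4.898 − 0.4 = 4.498 mg/L as Cl₂.
Cl₂ equivalent: 4.498 mg/L × 1,970,000 L = 8861 g.
Product at 55.7% available Cl: 8861 / 0.557 = 15,910 g.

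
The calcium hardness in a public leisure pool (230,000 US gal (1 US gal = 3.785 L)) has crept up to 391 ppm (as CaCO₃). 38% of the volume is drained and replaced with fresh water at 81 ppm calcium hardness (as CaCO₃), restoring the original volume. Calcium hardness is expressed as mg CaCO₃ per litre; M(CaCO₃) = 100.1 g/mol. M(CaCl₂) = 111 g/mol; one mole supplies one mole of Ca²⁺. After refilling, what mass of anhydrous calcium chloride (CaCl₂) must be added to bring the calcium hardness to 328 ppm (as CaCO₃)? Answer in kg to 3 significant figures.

52.9 kg

Volume: 230,000 US gal × 3.785 L/gal = 870,550 L.
After draining 38% and refilling: 391 × 0.62 + 81 × 0.38 = 273.2 ppm.
Deficit to target: 328 − 273.2 = 54.8 mg/L.
As CaCO₃: 54.8 mg/L × 870,550 L = 47,710 g; ÷ 100.1 = 476.6 mol Ca²⁺.
Mass: 476.6 × 111 = 52,900 g.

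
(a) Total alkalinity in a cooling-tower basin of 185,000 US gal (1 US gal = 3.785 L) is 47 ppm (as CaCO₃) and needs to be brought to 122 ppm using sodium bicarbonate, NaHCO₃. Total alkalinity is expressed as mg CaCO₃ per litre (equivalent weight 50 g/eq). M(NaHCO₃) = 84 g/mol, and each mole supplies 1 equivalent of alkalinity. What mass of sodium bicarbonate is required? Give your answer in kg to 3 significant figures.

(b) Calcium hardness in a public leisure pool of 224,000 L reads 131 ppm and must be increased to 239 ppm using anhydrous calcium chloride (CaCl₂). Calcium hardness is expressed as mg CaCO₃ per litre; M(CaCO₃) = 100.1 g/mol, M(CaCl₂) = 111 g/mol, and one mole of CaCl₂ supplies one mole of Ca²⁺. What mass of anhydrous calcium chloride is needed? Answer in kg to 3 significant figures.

(a) 88.2 kg; (b) 26.8 kg

(a) Volume: 185,000 US gal × 3.785 L/gal = 700,225 L.
(a) Alkalinity to add: (122 − 47) = 75 mg/L as CaCO₃ × 700,225 L = 52,520 g as CaCO₃.
(a) Equivalents: 52,520 g ÷ 50 g/eq = 1050 eq.
(a) NaHCO₃ supplies 1 eq per mole → 1050 mol.
(a) Mass: 1050 mol × 84 g/mol = 88,230 g.

(b) Hardness to add: (239 − 131) = 108 mg/L as CaCO₃ × 224,000 L = 24,190 g as CaCO₃.
(b) Moles of Ca²⁺ (1 mol Ca²⁺ ≡ 1 mol CaCO₃): 24,190 / 100.1 g/mol = 241.7 mol.
(b) Mass of CaCl₂: 241.7 × 111 = 26,830 g.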